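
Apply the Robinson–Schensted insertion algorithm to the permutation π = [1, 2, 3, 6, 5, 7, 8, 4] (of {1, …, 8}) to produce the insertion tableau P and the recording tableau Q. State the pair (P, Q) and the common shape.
P = [1, 2, 3, 4, 7, 8] / [5] / [6];  Q = [1, 2, 3, 4, 6, 7] / [5] / [8];  common shape = (6, 1, 1)

Row-insert the values π_1, π_2, … into P one at a time, bumping the leftmost entry strictly greater than the inserted value down to the next row. The recording tableau Q records, in position (i, j), the step at which that cell was added to P.
  Insert 1 (step 1): P = [1];  Q = [1]
  Insert 2 (step 2): P = [1, 2];  Q = [1, 2]
  Insert 3 (step 3): P = [1, 2, 3];  Q = [1, 2, 3]
  Insert 6 (step 4): P = [1, 2, 3, 6];  Q = [1, 2, 3, 4]
  Insert 5 (step 5): P = [1, 2, 3, 5] / [6];  Q = [1, 2, 3, 4] / [5]
  Insert 7 (step 6): P = [1, 2, 3, 5, 7] / [6];  Q = [1, 2, 3, 4, 6] / [5]
  Insert 8 (step 7): P = [1, 2, 3, 5, 7, 8] / [6];  Q = [1, 2, 3, 4, 6, 7] / [5]
  Insert 4 (step 8): P = [1, 2, 3, 4, 7, 8] / [5] / [6];  Q = [1, 2, 3, 4, 6, 7] / [5] / [8]
Final shape: (6, 1, 1).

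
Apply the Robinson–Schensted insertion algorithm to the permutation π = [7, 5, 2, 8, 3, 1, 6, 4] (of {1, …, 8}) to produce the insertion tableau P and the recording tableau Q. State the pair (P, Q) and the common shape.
P = [1, 3, 4] / [2, 6] / [5, 8] / [7];  Q = [1, 4, 7] / [2, 5] / [3, 8] / [6];  common shape = (3, 2, 2, 1)

Row-insert the values π_1, π_2, … into P one at a time, bumping the leftmost entry strictly greater than the inserted value down to the next row. The recording tableau Q records, in position (i, j), the step at which that cell was added to P.
  Insert 7 (step 1): P = [7];  Q = [1]
  Insert 5 (step 2): P = [5] / [7];  Q = [1] / [2]
  Insert 2 (step 3): P = [2] / [5] / [7];  Q = [1] / [2] / [3]
  Insert 8 (step 4): P = [2, 8] / [5] / [7];  Q = [1, 4] / [2] / [3]
  Insert 3 (step 5): P = [2, 3] / [5, 8] / [7];  Q = [1, 4] / [2, 5] / [3]
  Insert 1 (step 6): P = [1, 3] / [2, 8] / [5] / [7];  Q = [1, 4] / [2, 5] / [3] / [6]
  Insert 6 (step 7): P = [1, 3, 6] / [2, 8] / [5] / [7];  Q = [1, 4, 7] / [2, 5] / [3] / [6]
  Insert 4 (step 8): P = [1, 3, 4] / [2, 6] / [5, 8] / [7];  Q = [1, 4, 7] / [2, 5] / [3, 8] / [6]
Final shape: (3, 2, 2, 1).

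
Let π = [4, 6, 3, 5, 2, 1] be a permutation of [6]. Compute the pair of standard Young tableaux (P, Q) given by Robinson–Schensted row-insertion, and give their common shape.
P = [1, 5] / [2, 6] / [3] / [4];  Q = [1, 2] / [3, 4] / [5] / [6];  common shape = (2, 2, 1, 1)

Row-insert the values π_1, π_2, … into P one at a time, bumping the leftmost entry strictly greater than the inserted value down to the next row. The recording tableau Q records, in position (i, j), the step at which that cell was added to P.
  Insert 4 (step 1): P = [4];  Q = [1]
  Insert 6 (step 2): P = [4, 6];  Q = [1, 2]
  Insert 3 (step 3): P = [3, 6] / [4];  Q = [1, 2] / [3]
  Insert 5 (step 4): P = [3, 5] / [4, 6];  Q = [1, 2] / [3, 4]
  Insert 2 (step 5): P = [2, 5] / [3, 6] / [4];  Q = [1, 2] / [3, 4] / [5]
  Insert 1 (step 6): P = [1, 5] / [2, 6] / [3] / [4];  Q = [1, 2] / [3, 4] / [5] / [6]
Final shape: (2, 2, 1, 1).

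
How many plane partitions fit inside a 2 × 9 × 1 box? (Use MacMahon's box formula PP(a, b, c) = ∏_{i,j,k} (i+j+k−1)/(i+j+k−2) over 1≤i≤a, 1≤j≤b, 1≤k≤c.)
PP(2, 9, 1) = 55

Evaluate the triple product over i = 1..2, j = 1..9, k = 1..1. The factors are (2/1) · (3/2) · (4/3) · (5/4) · (6/5) · (7/6) · (8/7) · (9/8) · … (18 factors total). The numerators and denominators telescope so the product is an integer; carrying out the multiplication exactly gives PP(2, 9, 1) = 55.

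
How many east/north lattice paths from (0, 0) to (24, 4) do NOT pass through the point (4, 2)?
Number of paths = 17010

Total paths from (0, 0) to (24, 4): C(28, 24) = 20475. Paths through (4, 2): (paths (0, 0) → (4, 2)) × (paths (4, 2) → (24, 4)) = C(6, 4) · C(22, 20) = 15 · 231 = 3465. Avoidance count = 20475 − 3465 = 17010.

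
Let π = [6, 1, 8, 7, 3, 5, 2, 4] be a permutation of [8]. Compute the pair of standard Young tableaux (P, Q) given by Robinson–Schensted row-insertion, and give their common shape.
P = [1, 2, 4] / [3, 5] / [6, 7] / [8];  Q = [1, 3, 6] / [2, 4] / [5, 8] / [7];  common shape = (3, 2, 2, 1)

Row-insert the values π_1, π_2, … into P one at a time, bumping the leftmost entry strictly greater than the inserted value down to the next row. The recording tableau Q records, in position (i, j), the step at which that cell was added to P.
  Insert 6 (step 1): P = [6];  Q = [1]
  Insert 1 (step 2): P = [1] / [6];  Q = [1] / [2]
  Insert 8 (step 3): P = [1, 8] / [6];  Q = [1, 3] / [2]
  Insert 7 (step 4): P = [1, 7] / [6, 8];  Q = [1, 3] / [2, 4]
  Insert 3 (step 5): P = [1, 3] / [6, 7] / [8];  Q = [1, 3] / [2, 4] / [5]
  Insert 5 (step 6): P = [1, 3, 5] / [6, 7] / [8];  Q = [1, 3, 6] / [2, 4] / [5]
  Insert 2 (step 7): P = [1, 2, 5] / [3, 7] / [6] / [8];  Q = [1, 3, 6] / [2, 4] / [5] / [7]
  Insert 4 (step 8): P = [1, 2, 4] / [3, 5] / [6, 7] / [8];  Q = [1, 3, 6] / [2, 4] / [5, 8] / [7]
Final shape: (3, 2, 2, 1).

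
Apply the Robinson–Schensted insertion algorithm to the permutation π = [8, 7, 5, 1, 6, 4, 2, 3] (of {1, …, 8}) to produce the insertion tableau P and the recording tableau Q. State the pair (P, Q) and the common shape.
P = [1, 2, 3] / [4, 6] / [5] / [7] / [8];  Q = [1, 5, 8] / [2, 6] / [3] / [4] / [7];  common shape = (3, 2, 1, 1, 1)

Row-insert the values π_1, π_2, … into P one at a time, bumping the leftmost entry strictly greater than the inserted value down to the next row. The recording tableau Q records, in position (i, j), the step at which that cell was added to P.
  Insert 8 (step 1): P = [8];  Q = [1]
  Insert 7 (step 2): P = [7] / [8];  Q = [1] / [2]
  Insert 5 (step 3): P = [5] / [7] / [8];  Q = [1] / [2] / [3]
  Insert 1 (step 4): P = [1] / [5] / [7] / [8];  Q = [1] / [2] / [3] / [4]
  Insert 6 (step 5): P = [1, 6] / [5] / [7] / [8];  Q = [1, 5] / [2] / [3] / [4]
  Insert 4 (step 6): P = [1, 4] / [5, 6] / [7] / [8];  Q = [1, 5] / [2, 6] / [3] / [4]
  Insert 2 (step 7): P = [1, 2] / [4, 6] / [5] / [7] / [8];  Q = [1, 5] / [2, 6] / [3] / [4] / [7]
  Insert 3 (step 8): P = [1, 2, 3] / [4, 6] / [5] / [7] / [8];  Q = [1, 5, 8] / [2, 6] / [3] / [4] / [7]
Final shape: (3, 2, 1, 1, 1).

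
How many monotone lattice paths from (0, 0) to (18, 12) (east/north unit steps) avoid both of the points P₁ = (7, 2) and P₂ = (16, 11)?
Number of paths = 39932724

Inclusion–exclusion. Total paths: C(30, 18) = 86493225. Through P₁: C(9, 7)·C(21, 11) = 12697776. Through P₂: C(27, 16)·C(3, 2) = 39113685. Since P₁ is strictly southwest of P₂, a monotone path through both must visit P₁ then P₂; paths through both = C(9, 7)·C(18, 9)·C(3, 2) = 5250960. Avoid both = 86493225 − 12697776 − 39113685 + 5250960 = 39932724.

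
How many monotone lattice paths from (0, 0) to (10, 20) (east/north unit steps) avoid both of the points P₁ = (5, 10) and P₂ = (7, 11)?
Number of paths = 16007706

Inclusion–exclusion. Total paths: C(30, 10) = 30045015. Through P₁: C(15, 5)·C(15, 5) = 9018009. Through P₂: C(18, 7)·C(12, 3) = 7001280. Since P₁ is strictly southwest of P₂, a monotone path through both must visit P₁ then P₂; paths through both = C(15, 5)·C(3, 2)·C(12, 3) = 1981980. Avoid both = 30045015 − 9018009 − 7001280 + 1981980 = 16007706.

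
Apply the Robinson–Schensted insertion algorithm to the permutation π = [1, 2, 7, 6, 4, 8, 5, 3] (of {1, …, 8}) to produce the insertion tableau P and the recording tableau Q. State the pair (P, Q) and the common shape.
P = [1, 2, 3, 5] / [4, 8] / [6] / [7];  Q = [1, 2, 3, 6] / [4, 7] / [5] / [8];  common shape = (4, 2, 1, 1)

Row-insert the values π_1, π_2, … into P one at a time, bumping the leftmost entry strictly greater than the inserted value down to the next row. The recording tableau Q records, in position (i, j), the step at which that cell was added to P.
  Insert 1 (step 1): P = [1];  Q = [1]
  Insert 2 (step 2): P = [1, 2];  Q = [1, 2]
  Insert 7 (step 3): P = [1, 2, 7];  Q = [1, 2, 3]
  Insert 6 (step 4): P = [1, 2, 6] / [7];  Q = [1, 2, 3] / [4]
  Insert 4 (step 5): P = [1, 2, 4] / [6] / [7];  Q = [1, 2, 3] / [4] / [5]
  Insert 8 (step 6): P = [1, 2, 4, 8] / [6] / [7];  Q = [1, 2, 3, 6] / [4] / [5]
  Insert 5 (step 7): P = [1, 2, 4, 5] / [6, 8] / [7];  Q = [1, 2, 3, 6] / [4, 7] / [5]
  Insert 3 (step 8): P = [1, 2, 3, 5] / [4, 8] / [6] / [7];  Q = [1, 2, 3, 6] / [4, 7] / [5] / [8]
Final shape: (4, 2, 1, 1).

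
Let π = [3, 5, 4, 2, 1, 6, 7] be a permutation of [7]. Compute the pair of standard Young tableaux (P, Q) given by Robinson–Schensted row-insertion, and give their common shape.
P = [1, 4, 6, 7] / [2] / [3] / [5];  Q = [1, 2, 6, 7] / [3] / [4] / [5];  common shape = (4, 1, 1, 1)

Row-insert the values π_1, π_2, … into P one at a time, bumping the leftmost entry strictly greater than the inserted value down to the next row. The recording tableau Q records, in position (i, j), the step at which that cell was added to P.
  Insert 3 (step 1): P = [3];  Q = [1]
  Insert 5 (step 2): P = [3, 5];  Q = [1, 2]
  Insert 4 (step 3): P = [3, 4] / [5];  Q = [1, 2] / [3]
  Insert 2 (step 4): P = [2, 4] / [3] / [5];  Q = [1, 2] / [3] / [4]
  Insert 1 (step 5): P = [1, 4] / [2] / [3] / [5];  Q = [1, 2] / [3] / [4] / [5]
  Insert 6 (step 6): P = [1, 4, 6] / [2] / [3] / [5];  Q = [1, 2, 6] / [3] / [4] / [5]
  Insert 7 (step 7): P = [1, 4, 6, 7] / [2] / [3] / [5];  Q = [1, 2, 6, 7] / [3] / [4] / [5]
Final shape: (4, 1, 1, 1).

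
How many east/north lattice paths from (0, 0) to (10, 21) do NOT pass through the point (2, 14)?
Number of paths = 43579965

Total paths from (0, 0) to (10, 21): C(31, 10) = 44352165. Paths through (2, 14): (paths (0, 0) → (2, 14)) × (paths (2, 14) → (10, 21)) = C(16, 2) · C(15, 8) = 120 · 6435 = 772200. Avoidance count = 44352165 − 772200 = 43579965.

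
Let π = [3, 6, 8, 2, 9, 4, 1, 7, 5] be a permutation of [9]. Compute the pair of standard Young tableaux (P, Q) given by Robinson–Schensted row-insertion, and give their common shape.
P = [1, 4, 5, 9] / [2, 6, 7] / [3, 8];  Q = [1, 2, 3, 5] / [4, 6, 8] / [7, 9];  common shape = (4, 3, 2)

Row-insert the values π_1, π_2, … into P one at a time, bumping the leftmost entry strictly greater than the inserted value down to the next row. The recording tableau Q records, in position (i, j), the step at which that cell was added to P.
  Insert 3 (step 1): P = [3];  Q = [1]
  Insert 6 (step 2): P = [3, 6];  Q = [1, 2]
  Insert 8 (step 3): P = [3, 6, 8];  Q = [1, 2, 3]
  Insert 2 (step 4): P = [2, 6, 8] / [3];  Q = [1, 2, 3] / [4]
  Insert 9 (step 5): P = [2, 6, 8, 9] / [3];  Q = [1, 2, 3, 5] / [4]
  Insert 4 (step 6): P = [2, 4, 8, 9] / [3, 6];  Q = [1, 2, 3, 5] / [4, 6]
  Insert 1 (step 7): P = [1, 4, 8, 9] / [2, 6] / [3];  Q = [1, 2, 3, 5] / [4, 6] / [7]
  Insert 7 (step 8): P = [1, 4, 7, 9] / [2, 6, 8] / [3];  Q = [1, 2, 3, 5] / [4, 6, 8] / [7]
  Insert 5 (step 9): P = [1, 4, 5, 9] / [2, 6, 7] / [3, 8];  Q = [1, 2, 3, 5] / [4, 6, 8] / [7, 9]
Final shape: (4, 3, 2).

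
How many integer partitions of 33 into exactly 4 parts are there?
p(33, 4 parts) = 270

Partitions of n into exactly k parts are in bijection with partitions of n − k into at most k parts (subtract 1 from each part). So p(33, exactly 4) = p(29, parts ≤ 4). Computing via the recurrence p(m, j) = p(m, j−1) + p(m−j, j) gives 270.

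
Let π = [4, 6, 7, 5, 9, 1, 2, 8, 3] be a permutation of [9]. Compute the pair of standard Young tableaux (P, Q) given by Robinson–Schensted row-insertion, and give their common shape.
P = [1, 2, 3, 8] / [4, 5, 7] / [6, 9];  Q = [1, 2, 3, 5] / [4, 7, 8] / [6, 9];  common shape = (4, 3, 2)

Row-insert the values π_1, π_2, … into P one at a time, bumping the leftmost entry strictly greater than the inserted value down to the next row. The recording tableau Q records, in position (i, j), the step at which that cell was added to P.
  Insert 4 (step 1): P = [4];  Q = [1]
  Insert 6 (step 2): P = [4, 6];  Q = [1, 2]
  Insert 7 (step 3): P = [4, 6, 7];  Q = [1, 2, 3]
  Insert 5 (step 4): P = [4, 5, 7] / [6];  Q = [1, 2, 3] / [4]
  Insert 9 (step 5): P = [4, 5, 7, 9] / [6];  Q = [1, 2, 3, 5] / [4]
  Insert 1 (step 6): P = [1, 5, 7, 9] / [4] / [6];  Q = [1, 2, 3, 5] / [4] / [6]
  Insert 2 (step 7): P = [1, 2, 7, 9] / [4, 5] / [6];  Q = [1, 2, 3, 5] / [4, 7] / [6]
  Insert 8 (step 8): P = [1, 2, 7, 8] / [4, 5, 9] / [6];  Q = [1, 2, 3, 5] / [4, 7, 8] / [6]
  Insert 3 (step 9): P = [1, 2, 3, 8] / [4, 5, 7] / [6, 9];  Q = [1, 2, 3, 5] / [4, 7, 8] / [6, 9]
Final shape: (4, 3, 2).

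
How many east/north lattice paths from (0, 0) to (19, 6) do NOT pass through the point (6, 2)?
Number of paths = 110460

Total paths from (0, 0) to (19, 6): C(25, 19) = 177100. Paths through (6, 2): (paths (0, 0) → (6, 2)) × (paths (6, 2) → (19, 6)) = C(8, 6) · C(17, 13) = 28 · 2380 = 66640. Avoidance count = 177100 − 66640 = 110460.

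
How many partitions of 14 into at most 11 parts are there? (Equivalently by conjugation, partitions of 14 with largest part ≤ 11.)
p(14, parts ≤ 11) = 131

Partitions of 14 with all parts ≤ 11: 11+3, 11+2+1, 11+1+1+1, 10+4, 10+3+1, 10+2+2, 10+2+1+1, 10+1+1+1+1, 9+5, 9+4+1, 9+3+2, 9+3+1+1, 9+2+2+1, 9+2+1+1+1, 9+1+1+1+1+1, 8+6, 8+5+1, 8+4+2, 8+4+1+1, 8+3+3, 8+3+2+1, 8+3+1+1+1, 8+2+2+2, 8+2+2+1+1, 8+2+1+1+1+1, 8+1+1+1+1+1+1, 7+7, 7+6+1, 7+5+2, 7+5+1+1, … (131 total). Count = 131.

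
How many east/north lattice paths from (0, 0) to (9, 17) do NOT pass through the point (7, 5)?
Number of paths = 3052478

Total paths from (0, 0) to (9, 17): C(26, 9) = 3124550. Paths through (7, 5): (paths (0, 0) → (7, 5)) × (paths (7, 5) → (9, 17)) = C(12, 7) · C(14, 2) = 792 · 91 = 72072. Avoidance count = 3124550 − 72072 = 3052478.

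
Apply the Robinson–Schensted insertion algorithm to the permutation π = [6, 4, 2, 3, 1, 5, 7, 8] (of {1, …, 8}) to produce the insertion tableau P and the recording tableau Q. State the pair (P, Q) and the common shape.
P = [1, 3, 5, 7, 8] / [2] / [4] / [6];  Q = [1, 4, 6, 7, 8] / [2] / [3] / [5];  common shape = (5, 1, 1, 1)

Row-insert the values π_1, π_2, … into P one at a time, bumping the leftmost entry strictly greater than the inserted value down to the next row. The recording tableau Q records, in position (i, j), the step at which that cell was added to P.
  Insert 6 (step 1): P = [6];  Q = [1]
  Insert 4 (step 2): P = [4] / [6];  Q = [1] / [2]
  Insert 2 (step 3): P = [2] / [4] / [6];  Q = [1] / [2] / [3]
  Insert 3 (step 4): P = [2, 3] / [4] / [6];  Q = [1, 4] / [2] / [3]
  Insert 1 (step 5): P = [1, 3] / [2] / [4] / [6];  Q = [1, 4] / [2] / [3] / [5]
  Insert 5 (step 6): P = [1, 3, 5] / [2] / [4] / [6];  Q = [1, 4, 6] / [2] / [3] / [5]
  Insert 7 (step 7): P = [1, 3, 5, 7] / [2] / [4] / [6];  Q = [1, 4, 6, 7] / [2] / [3] / [5]
  Insert 8 (step 8): P = [1, 3, 5, 7, 8] / [2] / [4] / [6];  Q = [1, 4, 6, 7, 8] / [2] / [3] / [5]
Final shape: (5, 1, 1, 1).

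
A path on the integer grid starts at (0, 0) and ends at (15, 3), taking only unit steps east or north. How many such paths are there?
Number of paths = 816

A monotone lattice path from (0, 0) to (15, 3) consists of 15 east steps and 3 north steps in some order, so it is determined by which 15 of the 18 steps are east. The count is C(18, 15) = 816.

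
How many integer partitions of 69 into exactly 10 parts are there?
p(69, 10 parts) = 175586

Partitions of n into exactly k parts are in bijection with partitions of n − k into at most k parts (subtract 1 from each part). So p(69, exactly 10) = p(59, parts ≤ 10). Computing via the recurrence p(m, j) = p(m, j−1) + p(m−j, j) gives 175586.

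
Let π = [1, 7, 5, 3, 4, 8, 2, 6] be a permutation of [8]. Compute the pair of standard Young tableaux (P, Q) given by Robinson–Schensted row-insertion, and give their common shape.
P = [1, 2, 4, 6] / [3, 8] / [5] / [7];  Q = [1, 2, 5, 6] / [3, 8] / [4] / [7];  common shape = (4, 2, 1, 1)

Row-insert the values π_1, π_2, … into P one at a time, bumping the leftmost entry strictly greater than the inserted value down to the next row. The recording tableau Q records, in position (i, j), the step at which that cell was added to P.
  Insert 1 (step 1): P = [1];  Q = [1]
  Insert 7 (step 2): P = [1, 7];  Q = [1, 2]
  Insert 5 (step 3): P = [1, 5] / [7];  Q = [1, 2] / [3]
  Insert 3 (step 4): P = [1, 3] / [5] / [7];  Q = [1, 2] / [3] / [4]
  Insert 4 (step 5): P = [1, 3, 4] / [5] / [7];  Q = [1, 2, 5] / [3] / [4]
  Insert 8 (step 6): P = [1, 3, 4, 8] / [5] / [7];  Q = [1, 2, 5, 6] / [3] / [4]
  Insert 2 (step 7): P = [1, 2, 4, 8] / [3] / [5] / [7];  Q = [1, 2, 5, 6] / [3] / [4] / [7]
  Insert 6 (step 8): P = [1, 2, 4, 6] / [3, 8] / [5] / [7];  Q = [1, 2, 5, 6] / [3, 8] / [4] / [7]
Final shape: (4, 2, 1, 1).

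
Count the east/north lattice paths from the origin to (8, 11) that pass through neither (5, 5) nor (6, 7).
Number of paths = 40014

Inclusion–exclusion. Total paths: C(19, 8) = 75582. Through P₁: C(10, 5)·C(9, 3) = 21168. Through P₂: C(13, 6)·C(6, 2) = 25740. Since P₁ is strictly southwest of P₂, a monotone path through both must visit P₁ then P₂; paths through both = C(10, 5)·C(3, 1)·C(6, 2) = 11340. Avoid both = 75582 − 21168 − 25740 + 11340 = 40014.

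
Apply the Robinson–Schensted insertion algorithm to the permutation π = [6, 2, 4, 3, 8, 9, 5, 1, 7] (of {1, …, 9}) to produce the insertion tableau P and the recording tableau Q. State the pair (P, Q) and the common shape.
P = [1, 3, 5, 7] / [2, 8, 9] / [4] / [6];  Q = [1, 3, 5, 6] / [2, 7, 9] / [4] / [8];  common shape = (4, 3, 1, 1)

Row-insert the values π_1, π_2, … into P one at a time, bumping the leftmost entry strictly greater than the inserted value down to the next row. The recording tableau Q records, in position (i, j), the step at which that cell was added to P.
  Insert 6 (step 1): P = [6];  Q = [1]
  Insert 2 (step 2): P = [2] / [6];  Q = [1] / [2]
  Insert 4 (step 3): P = [2, 4] / [6];  Q = [1, 3] / [2]
  Insert 3 (step 4): P = [2, 3] / [4] / [6];  Q = [1, 3] / [2] / [4]
  Insert 8 (step 5): P = [2, 3, 8] / [4] / [6];  Q = [1, 3, 5] / [2] / [4]
  Insert 9 (step 6): P = [2, 3, 8, 9] / [4] / [6];  Q = [1, 3, 5, 6] / [2] / [4]
  Insert 5 (step 7): P = [2, 3, 5, 9] / [4, 8] / [6];  Q = [1, 3, 5, 6] / [2, 7] / [4]
  Insert 1 (step 8): P = [1, 3, 5, 9] / [2, 8] / [4] / [6];  Q = [1, 3, 5, 6] / [2, 7] / [4] / [8]
  Insert 7 (step 9): P = [1, 3, 5, 7] / [2, 8, 9] / [4] / [6];  Q = [1, 3, 5, 6] / [2, 7, 9] / [4] / [8]
Final shape: (4, 3, 1, 1).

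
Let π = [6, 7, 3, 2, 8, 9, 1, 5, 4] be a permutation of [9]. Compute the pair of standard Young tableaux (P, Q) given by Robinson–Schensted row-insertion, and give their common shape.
P = [1, 4, 8, 9] / [2, 5] / [3, 7] / [6];  Q = [1, 2, 5, 6] / [3, 8] / [4, 9] / [7];  common shape = (4, 2, 2, 1)

Row-insert the values π_1, π_2, … into P one at a time, bumping the leftmost entry strictly greater than the inserted value down to the next row. The recording tableau Q records, in position (i, j), the step at which that cell was added to P.
  Insert 6 (step 1): P = [6];  Q = [1]
  Insert 7 (step 2): P = [6, 7];  Q = [1, 2]
  Insert 3 (step 3): P = [3, 7] / [6];  Q = [1, 2] / [3]
  Insert 2 (step 4): P = [2, 7] / [3] / [6];  Q = [1, 2] / [3] / [4]
  Insert 8 (step 5): P = [2, 7, 8] / [3] / [6];  Q = [1, 2, 5] / [3] / [4]
  Insert 9 (step 6): P = [2, 7, 8, 9] / [3] / [6];  Q = [1, 2, 5, 6] / [3] / [4]
  Insert 1 (step 7): P = [1, 7, 8, 9] / [2] / [3] / [6];  Q = [1, 2, 5, 6] / [3] / [4] / [7]
  Insert 5 (step 8): P = [1, 5, 8, 9] / [2, 7] / [3] / [6];  Q = [1, 2, 5, 6] / [3, 8] / [4] / [7]
  Insert 4 (step 9): P = [1, 4, 8, 9] / [2, 5] / [3, 7] / [6];  Q = [1, 2, 5, 6] / [3, 8] / [4, 9] / [7]
Final shape: (4, 2, 2, 1).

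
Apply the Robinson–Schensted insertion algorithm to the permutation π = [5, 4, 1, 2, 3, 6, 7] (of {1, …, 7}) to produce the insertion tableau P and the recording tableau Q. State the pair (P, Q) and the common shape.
P = [1, 2, 3, 6, 7] / [4] / [5];  Q = [1, 4, 5, 6, 7] / [2] / [3];  common shape = (5, 1, 1)

Row-insert the values π_1, π_2, … into P one at a time, bumping the leftmost entry strictly greater than the inserted value down to the next row. The recording tableau Q records, in position (i, j), the step at which that cell was added to P.
  Insert 5 (step 1): P = [5];  Q = [1]
  Insert 4 (step 2): P = [4] / [5];  Q = [1] / [2]
  Insert 1 (step 3): P = [1] / [4] / [5];  Q = [1] / [2] / [3]
  Insert 2 (step 4): P = [1, 2] / [4] / [5];  Q = [1, 4] / [2] / [3]
  Insert 3 (step 5): P = [1, 2, 3] / [4] / [5];  Q = [1, 4, 5] / [2] / [3]
  Insert 6 (step 6): P = [1, 2, 3, 6] / [4] / [5];  Q = [1, 4, 5, 6] / [2] / [3]
  Insert 7 (step 7): P = [1, 2, 3, 6, 7] / [4] / [5];  Q = [1, 4, 5, 6, 7] / [2] / [3]
Final shape: (5, 1, 1).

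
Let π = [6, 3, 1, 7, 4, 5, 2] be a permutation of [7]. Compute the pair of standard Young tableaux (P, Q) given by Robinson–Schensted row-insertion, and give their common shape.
P = [1, 2, 5] / [3, 4] / [6, 7];  Q = [1, 4, 6] / [2, 5] / [3, 7];  common shape = (3, 2, 2)

Row-insert the values π_1, π_2, … into P one at a time, bumping the leftmost entry strictly greater than the inserted value down to the next row. The recording tableau Q records, in position (i, j), the step at which that cell was added to P.
  Insert 6 (step 1): P = [6];  Q = [1]
  Insert 3 (step 2): P = [3] / [6];  Q = [1] / [2]
  Insert 1 (step 3): P = [1] / [3] / [6];  Q = [1] / [2] / [3]
  Insert 7 (step 4): P = [1, 7] / [3] / [6];  Q = [1, 4] / [2] / [3]
  Insert 4 (step 5): P = [1, 4] / [3, 7] / [6];  Q = [1, 4] / [2, 5] / [3]
  Insert 5 (step 6): P = [1, 4, 5] / [3, 7] / [6];  Q = [1, 4, 6] / [2, 5] / [3]
  Insert 2 (step 7): P = [1, 2, 5] / [3, 4] / [6, 7];  Q = [1, 4, 6] / [2, 5] / [3, 7]
Final shape: (3, 2, 2).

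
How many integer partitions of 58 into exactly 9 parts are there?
p(58, 9 parts) = 40831

Partitions of n into exactly k parts are in bijection with partitions of n − k into at most k parts (subtract 1 from each part). So p(58, exactly 9) = p(49, parts ≤ 9). Computing via the recurrence p(m, j) = p(m, j−1) + p(m−j, j) gives 40831.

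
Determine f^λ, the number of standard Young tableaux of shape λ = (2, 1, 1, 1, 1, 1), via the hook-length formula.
# SYT of shape (2, 1, 1, 1, 1, 1) = 6

Hook-length formula: f^λ = n! / Π hook(c), product over all cells c of the Young diagram. For λ = (2, 1, 1, 1, 1, 1), n = 7 boxes. Hook lengths by row (left-to-right, top-to-bottom): [7, 1]; [5]; [4]; [3]; [2]; [1]. Product of hooks = 840. So f^λ = 7! / 840 = 5040 / 840 = 6.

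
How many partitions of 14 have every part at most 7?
p(14, parts ≤ 7) = 105

Partitions of 14 with all parts ≤ 7: 7+7, 7+6+1, 7+5+2, 7+5+1+1, 7+4+3, 7+4+2+1, 7+4+1+1+1, 7+3+3+1, 7+3+2+2, 7+3+2+1+1, 7+3+1+1+1+1, 7+2+2+2+1, 7+2+2+1+1+1, 7+2+1+1+1+1+1, 7+1+1+1+1+1+1+1, 6+6+2, 6+6+1+1, 6+5+3, 6+5+2+1, 6+5+1+1+1, 6+4+4, 6+4+3+1, 6+4+2+2, 6+4+2+1+1, 6+4+1+1+1+1, 6+3+3+2, 6+3+3+1+1, 6+3+2+2+1, 6+3+2+1+1+1, 6+3+1+1+1+1+1, … (105 total). Count = 105.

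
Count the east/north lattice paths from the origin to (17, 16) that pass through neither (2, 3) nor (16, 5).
Number of paths = 792151722

Inclusion–exclusion. Total paths: C(33, 17) = 1166803110. Through P₁: C(5, 2)·C(28, 15) = 374421600. Through P₂: C(21, 16)·C(12, 1) = 244188. Since P₁ is strictly southwest of P₂, a monotone path through both must visit P₁ then P₂; paths through both = C(5, 2)·C(16, 14)·C(12, 1) = 14400. Avoid both = 1166803110 − 374421600 − 244188 + 14400 = 792151722.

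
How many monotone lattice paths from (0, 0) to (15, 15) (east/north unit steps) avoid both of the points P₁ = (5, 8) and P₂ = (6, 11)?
Number of paths = 124919924

Inclusion–exclusion. Total paths: C(30, 15) = 155117520. Through P₁: C(13, 5)·C(17, 10) = 25029576. Through P₂: C(17, 6)·C(13, 9) = 8848840. Since P₁ is strictly southwest of P₂, a monotone path through both must visit P₁ then P₂; paths through both = C(13, 5)·C(4, 1)·C(13, 9) = 3680820. Avoid both = 155117520 − 25029576 − 8848840 + 3680820 = 124919924.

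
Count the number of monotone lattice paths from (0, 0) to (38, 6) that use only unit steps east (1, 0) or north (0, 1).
Number of paths = 7059052

A monotone lattice path from (0, 0) to (38, 6) consists of 38 east steps and 6 north steps in some order, so it is determined by which 38 of the 44 steps are east. The count is C(44, 38) = 7059052.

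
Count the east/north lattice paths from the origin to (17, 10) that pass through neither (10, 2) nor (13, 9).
Number of paths = 5564075

Inclusion–exclusion. Total paths: C(27, 17) = 8436285. Through P₁: C(12, 10)·C(15, 7) = 424710. Through P₂: C(22, 13)·C(5, 4) = 2487100. Since P₁ is strictly southwest of P₂, a monotone path through both must visit P₁ then P₂; paths through both = C(12, 10)·C(10, 3)·C(5, 4) = 39600. Avoid both = 8436285 − 424710 − 2487100 + 39600 = 5564075.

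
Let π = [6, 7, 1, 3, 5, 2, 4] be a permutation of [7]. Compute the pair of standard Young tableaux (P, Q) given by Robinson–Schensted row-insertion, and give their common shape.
P = [1, 2, 4] / [3, 5] / [6, 7];  Q = [1, 2, 5] / [3, 4] / [6, 7];  common shape = (3, 2, 2)

Row-insert the values π_1, π_2, … into P one at a time, bumping the leftmost entry strictly greater than the inserted value down to the next row. The recording tableau Q records, in position (i, j), the step at which that cell was added to P.
  Insert 6 (step 1): P = [6];  Q = [1]
  Insert 7 (step 2): P = [6, 7];  Q = [1, 2]
  Insert 1 (step 3): P = [1, 7] / [6];  Q = [1, 2] / [3]
  Insert 3 (step 4): P = [1, 3] / [6, 7];  Q = [1, 2] / [3, 4]
  Insert 5 (step 5): P = [1, 3, 5] / [6, 7];  Q = [1, 2, 5] / [3, 4]
  Insert 2 (step 6): P = [1, 2, 5] / [3, 7] / [6];  Q = [1, 2, 5] / [3, 4] / [6]
  Insert 4 (step 7): P = [1, 2, 4] / [3, 5] / [6, 7];  Q = [1, 2, 5] / [3, 4] / [6, 7]
Final shape: (3, 2, 2).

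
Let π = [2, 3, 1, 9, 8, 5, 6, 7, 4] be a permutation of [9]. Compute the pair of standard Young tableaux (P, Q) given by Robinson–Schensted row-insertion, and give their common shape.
P = [1, 3, 4, 6, 7] / [2, 5] / [8] / [9];  Q = [1, 2, 4, 7, 8] / [3, 5] / [6] / [9];  common shape = (5, 2, 1, 1)

Row-insert the values π_1, π_2, … into P one at a time, bumping the leftmost entry strictly greater than the inserted value down to the next row. The recording tableau Q records, in position (i, j), the step at which that cell was added to P.
  Insert 2 (step 1): P = [2];  Q = [1]
  Insert 3 (step 2): P = [2, 3];  Q = [1, 2]
  Insert 1 (step 3): P = [1, 3] / [2];  Q = [1, 2] / [3]
  Insert 9 (step 4): P = [1, 3, 9] / [2];  Q = [1, 2, 4] / [3]
  Insert 8 (step 5): P = [1, 3, 8] / [2, 9];  Q = [1, 2, 4] / [3, 5]
  Insert 5 (step 6): P = [1, 3, 5] / [2, 8] / [9];  Q = [1, 2, 4] / [3, 5] / [6]
  Insert 6 (step 7): P = [1, 3, 5, 6] / [2, 8] / [9];  Q = [1, 2, 4, 7] / [3, 5] / [6]
  Insert 7 (step 8): P = [1, 3, 5, 6, 7] / [2, 8] / [9];  Q = [1, 2, 4, 7, 8] / [3, 5] / [6]
  Insert 4 (step 9): P = [1, 3, 4, 6, 7] / [2, 5] / [8] / [9];  Q = [1, 2, 4, 7, 8] / [3, 5] / [6] / [9]
Final shape: (5, 2, 1, 1).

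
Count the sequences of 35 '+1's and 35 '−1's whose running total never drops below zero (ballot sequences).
C_35 = 3116285494907301262

These ballot sequences are counted by the Catalan number C_n = (1/(n + 1)) · C(2n, n). For n = 35: C_35 = (1/36) · C(70, 35) = 112186277816662845432/36 = 3116285494907301262.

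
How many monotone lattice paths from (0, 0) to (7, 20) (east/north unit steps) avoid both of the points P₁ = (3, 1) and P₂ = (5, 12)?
Number of paths = 588190

Inclusion–exclusion. Total paths: C(27, 7) = 888030. Through P₁: C(4, 3)·C(23, 4) = 35420. Through P₂: C(17, 5)·C(10, 2) = 278460. Since P₁ is strictly southwest of P₂, a monotone path through both must visit P₁ then P₂; paths through both = C(4, 3)·C(13, 2)·C(10, 2) = 14040. Avoid both = 888030 − 35420 − 278460 + 14040 = 588190.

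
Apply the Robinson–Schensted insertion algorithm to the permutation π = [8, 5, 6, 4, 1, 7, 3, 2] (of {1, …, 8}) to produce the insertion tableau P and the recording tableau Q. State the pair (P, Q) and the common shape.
P = [1, 2, 7] / [3, 6] / [4] / [5] / [8];  Q = [1, 3, 6] / [2, 7] / [4] / [5] / [8];  common shape = (3, 2, 1, 1, 1)

Row-insert the values π_1, π_2, … into P one at a time, bumping the leftmost entry strictly greater than the inserted value down to the next row. The recording tableau Q records, in position (i, j), the step at which that cell was added to P.
  Insert 8 (step 1): P = [8];  Q = [1]
  Insert 5 (step 2): P = [5] / [8];  Q = [1] / [2]
  Insert 6 (step 3): P = [5, 6] / [8];  Q = [1, 3] / [2]
  Insert 4 (step 4): P = [4, 6] / [5] / [8];  Q = [1, 3] / [2] / [4]
  Insert 1 (step 5): P = [1, 6] / [4] / [5] / [8];  Q = [1, 3] / [2] / [4] / [5]
  Insert 7 (step 6): P = [1, 6, 7] / [4] / [5] / [8];  Q = [1, 3, 6] / [2] / [4] / [5]
  Insert 3 (step 7): P = [1, 3, 7] / [4, 6] / [5] / [8];  Q = [1, 3, 6] / [2, 7] / [4] / [5]
  Insert 2 (step 8): P = [1, 2, 7] / [3, 6] / [4] / [5] / [8];  Q = [1, 3, 6] / [2, 7] / [4] / [5] / [8]
Final shape: (3, 2, 1, 1, 1).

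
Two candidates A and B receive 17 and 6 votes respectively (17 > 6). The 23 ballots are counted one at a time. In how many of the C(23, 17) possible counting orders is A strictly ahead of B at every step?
Strict-lead orderings = 48279

Total orderings of the 23 votes with 17 for A: C(23, 17) = 100947. By the Bertrand ballot formula (Cycle Lemma / reflection principle), the number of orderings in which A is strictly ahead of B throughout is (p − q)/(p + q) · C(p + q, p) = (17 − 6)/(17 + 6) · 100947 = 48279.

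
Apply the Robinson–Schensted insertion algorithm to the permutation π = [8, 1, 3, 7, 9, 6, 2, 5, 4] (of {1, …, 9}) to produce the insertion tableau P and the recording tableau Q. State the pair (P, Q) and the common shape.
P = [1, 2, 4, 9] / [3, 5] / [6] / [7] / [8];  Q = [1, 3, 4, 5] / [2, 8] / [6] / [7] / [9];  common shape = (4, 2, 1, 1, 1)

Row-insert the values π_1, π_2, … into P one at a time, bumping the leftmost entry strictly greater than the inserted value down to the next row. The recording tableau Q records, in position (i, j), the step at which that cell was added to P.
  Insert 8 (step 1): P = [8];  Q = [1]
  Insert 1 (step 2): P = [1] / [8];  Q = [1] / [2]
  Insert 3 (step 3): P = [1, 3] / [8];  Q = [1, 3] / [2]
  Insert 7 (step 4): P = [1, 3, 7] / [8];  Q = [1, 3, 4] / [2]
  Insert 9 (step 5): P = [1, 3, 7, 9] / [8];  Q = [1, 3, 4, 5] / [2]
  Insert 6 (step 6): P = [1, 3, 6, 9] / [7] / [8];  Q = [1, 3, 4, 5] / [2] / [6]
  Insert 2 (step 7): P = [1, 2, 6, 9] / [3] / [7] / [8];  Q = [1, 3, 4, 5] / [2] / [6] / [7]
  Insert 5 (step 8): P = [1, 2, 5, 9] / [3, 6] / [7] / [8];  Q = [1, 3, 4, 5] / [2, 8] / [6] / [7]
  Insert 4 (step 9): P = [1, 2, 4, 9] / [3, 5] / [6] / [7] / [8];  Q = [1, 3, 4, 5] / [2, 8] / [6] / [7] / [9]
Final shape: (4, 2, 1, 1, 1).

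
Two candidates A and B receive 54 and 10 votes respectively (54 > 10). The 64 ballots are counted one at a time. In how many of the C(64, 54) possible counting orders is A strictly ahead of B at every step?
Strict-lead orderings = 104137835186

Total orderings of the 64 votes with 54 for A: C(64, 54) = 151473214816. By the Bertrand ballot formula (Cycle Lemma / reflection principle), the number of orderings in which A is strictly ahead of B throughout is (p − q)/(p + q) · C(p + q, p) = (54 − 10)/(54 + 10) · 151473214816 = 104137835186.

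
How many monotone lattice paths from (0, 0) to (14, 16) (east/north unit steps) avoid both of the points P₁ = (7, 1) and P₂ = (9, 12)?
Number of paths = 107101767

Inclusion–exclusion. Total paths: C(30, 14) = 145422675. Through P₁: C(8, 7)·C(22, 7) = 1364352. Through P₂: C(21, 9)·C(9, 5) = 37035180. Since P₁ is strictly southwest of P₂, a monotone path through both must visit P₁ then P₂; paths through both = C(8, 7)·C(13, 2)·C(9, 5) = 78624. Avoid both = 145422675 − 1364352 − 37035180 + 78624 = 107101767.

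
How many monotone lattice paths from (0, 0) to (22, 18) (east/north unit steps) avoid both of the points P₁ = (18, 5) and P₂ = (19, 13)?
Number of paths = 93864214676

Inclusion–exclusion. Total paths: C(40, 22) = 113380261800. Through P₁: C(23, 18)·C(17, 4) = 80084620. Through P₂: C(32, 19)·C(8, 3) = 19452921600. Since P₁ is strictly southwest of P₂, a monotone path through both must visit P₁ then P₂; paths through both = C(23, 18)·C(9, 1)·C(8, 3) = 16959096. Avoid both = 113380261800 − 80084620 − 19452921600 + 16959096 = 93864214676.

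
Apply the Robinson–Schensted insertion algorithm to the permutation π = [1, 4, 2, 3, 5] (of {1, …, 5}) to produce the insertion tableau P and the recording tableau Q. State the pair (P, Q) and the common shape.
P = [1, 2, 3, 5] / [4];  Q = [1, 2, 4, 5] / [3];  common shape = (4, 1)

Row-insert the values π_1, π_2, … into P one at a time, bumping the leftmost entry strictly greater than the inserted value down to the next row. The recording tableau Q records, in position (i, j), the step at which that cell was added to P.
  Insert 1 (step 1): P = [1];  Q = [1]
  Insert 4 (step 2): P = [1, 4];  Q = [1, 2]
  Insert 2 (step 3): P = [1, 2] / [4];  Q = [1, 2] / [3]
  Insert 3 (step 4): P = [1, 2, 3] / [4];  Q = [1, 2, 4] / [3]
  Insert 5 (step 5): P = [1, 2, 3, 5] / [4];  Q = [1, 2, 4, 5] / [3]
Final shape: (4, 1).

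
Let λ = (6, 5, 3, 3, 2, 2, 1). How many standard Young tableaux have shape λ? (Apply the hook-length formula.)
# SYT of shape (6, 5, 3, 3, 2, 2, 1) = 3456969516

Hook-length formula: f^λ = n! / Π hook(c), product over all cells c of the Young diagram. For λ = (6, 5, 3, 3, 2, 2, 1), n = 22 boxes. Hook lengths by row (left-to-right, top-to-bottom): [12, 10, 7, 4, 3, 1]; [10, 8, 5, 2, 1]; [7, 5, 2]; [6, 4, 1]; [4, 2]; [3, 1]; [1]. Product of hooks = 325140480000. So f^λ = 22! / 325140480000 = 1124000727777607680000 / 325140480000 = 3456969516.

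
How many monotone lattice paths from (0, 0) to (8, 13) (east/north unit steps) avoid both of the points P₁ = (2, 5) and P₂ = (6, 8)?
Number of paths = 92799

Inclusion–exclusion. Total paths: C(21, 8) = 203490. Through P₁: C(7, 2)·C(14, 6) = 63063. Through P₂: C(14, 6)·C(7, 2) = 63063. Since P₁ is strictly southwest of P₂, a monotone path through both must visit P₁ then P₂; paths through both = C(7, 2)·C(7, 4)·C(7, 2) = 15435. Avoid both = 203490 − 63063 − 63063 + 15435 = 92799.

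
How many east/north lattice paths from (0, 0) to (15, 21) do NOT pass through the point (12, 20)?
Number of paths = 4664731200

Total paths from (0, 0) to (15, 21): C(36, 15) = 5567902560. Paths through (12, 20): (paths (0, 0) → (12, 20)) × (paths (12, 20) → (15, 21)) = C(32, 12) · C(4, 3) = 225792840 · 4 = 903171360. Avoidance count = 5567902560 − 903171360 = 4664731200.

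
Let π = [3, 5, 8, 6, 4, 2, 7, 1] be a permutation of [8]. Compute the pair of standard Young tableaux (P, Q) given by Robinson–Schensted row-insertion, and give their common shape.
P = [1, 4, 6, 7] / [2] / [3] / [5] / [8];  Q = [1, 2, 3, 7] / [4] / [5] / [6] / [8];  common shape = (4, 1, 1, 1, 1)

Row-insert the values π_1, π_2, … into P one at a time, bumping the leftmost entry strictly greater than the inserted value down to the next row. The recording tableau Q records, in position (i, j), the step at which that cell was added to P.
  Insert 3 (step 1): P = [3];  Q = [1]
  Insert 5 (step 2): P = [3, 5];  Q = [1, 2]
  Insert 8 (step 3): P = [3, 5, 8];  Q = [1, 2, 3]
  Insert 6 (step 4): P = [3, 5, 6] / [8];  Q = [1, 2, 3] / [4]
  Insert 4 (step 5): P = [3, 4, 6] / [5] / [8];  Q = [1, 2, 3] / [4] / [5]
  Insert 2 (step 6): P = [2, 4, 6] / [3] / [5] / [8];  Q = [1, 2, 3] / [4] / [5] / [6]
  Insert 7 (step 7): P = [2, 4, 6, 7] / [3] / [5] / [8];  Q = [1, 2, 3, 7] / [4] / [5] / [6]
  Insert 1 (step 8): P = [1, 4, 6, 7] / [2] / [3] / [5] / [8];  Q = [1, 2, 3, 7] / [4] / [5] / [6] / [8]
Final shape: (4, 1, 1, 1, 1).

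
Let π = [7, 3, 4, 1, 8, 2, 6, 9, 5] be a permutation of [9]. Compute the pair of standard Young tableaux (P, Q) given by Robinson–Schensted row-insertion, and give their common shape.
P = [1, 2, 5, 9] / [3, 4, 6] / [7, 8];  Q = [1, 3, 5, 8] / [2, 6, 7] / [4, 9];  common shape = (4, 3, 2)

Row-insert the values π_1, π_2, … into P one at a time, bumping the leftmost entry strictly greater than the inserted value down to the next row. The recording tableau Q records, in position (i, j), the step at which that cell was added to P.
  Insert 7 (step 1): P = [7];  Q = [1]
  Insert 3 (step 2): P = [3] / [7];  Q = [1] / [2]
  Insert 4 (step 3): P = [3, 4] / [7];  Q = [1, 3] / [2]
  Insert 1 (step 4): P = [1, 4] / [3] / [7];  Q = [1, 3] / [2] / [4]
  Insert 8 (step 5): P = [1, 4, 8] / [3] / [7];  Q = [1, 3, 5] / [2] / [4]
  Insert 2 (step 6): P = [1, 2, 8] / [3, 4] / [7];  Q = [1, 3, 5] / [2, 6] / [4]
  Insert 6 (step 7): P = [1, 2, 6] / [3, 4, 8] / [7];  Q = [1, 3, 5] / [2, 6, 7] / [4]
  Insert 9 (step 8): P = [1, 2, 6, 9] / [3, 4, 8] / [7];  Q = [1, 3, 5, 8] / [2, 6, 7] / [4]
  Insert 5 (step 9): P = [1, 2, 5, 9] / [3, 4, 6] / [7, 8];  Q = [1, 3, 5, 8] / [2, 6, 7] / [4, 9]
Final shape: (4, 3, 2).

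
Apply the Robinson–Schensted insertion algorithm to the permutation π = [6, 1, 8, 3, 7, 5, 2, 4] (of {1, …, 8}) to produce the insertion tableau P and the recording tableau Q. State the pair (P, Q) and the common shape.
P = [1, 2, 4] / [3, 5] / [6, 7] / [8];  Q = [1, 3, 5] / [2, 4] / [6, 8] / [7];  common shape = (3, 2, 2, 1)

Row-insert the values π_1, π_2, … into P one at a time, bumping the leftmost entry strictly greater than the inserted value down to the next row. The recording tableau Q records, in position (i, j), the step at which that cell was added to P.
  Insert 6 (step 1): P = [6];  Q = [1]
  Insert 1 (step 2): P = [1] / [6];  Q = [1] / [2]
  Insert 8 (step 3): P = [1, 8] / [6];  Q = [1, 3] / [2]
  Insert 3 (step 4): P = [1, 3] / [6, 8];  Q = [1, 3] / [2, 4]
  Insert 7 (step 5): P = [1, 3, 7] / [6, 8];  Q = [1, 3, 5] / [2, 4]
  Insert 5 (step 6): P = [1, 3, 5] / [6, 7] / [8];  Q = [1, 3, 5] / [2, 4] / [6]
  Insert 2 (step 7): P = [1, 2, 5] / [3, 7] / [6] / [8];  Q = [1, 3, 5] / [2, 4] / [6] / [7]
  Insert 4 (step 8): P = [1, 2, 4] / [3, 5] / [6, 7] / [8];  Q = [1, 3, 5] / [2, 4] / [6, 8] / [7]
Final shape: (3, 2, 2, 1).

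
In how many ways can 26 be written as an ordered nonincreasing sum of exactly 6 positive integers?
p(26, 6 parts) = 282

Partitions of n into exactly k parts are in bijection with partitions of n − k into at most k parts (subtract 1 from each part). So p(26, exactly 6) = p(20, parts ≤ 6). Computing via the recurrence p(m, j) = p(m, j−1) + p(m−j, j) gives 282.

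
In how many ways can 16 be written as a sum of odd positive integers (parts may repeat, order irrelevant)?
p_odd(16) = 32

Partitions of 16 using only odd parts 1, 3, 5, …: 15+1, 13+3, 13+1+1+1, 11+5, 11+3+1+1, 11+1+1+1+1+1, 9+7, 9+5+1+1, 9+3+3+1, 9+3+1+1+1+1, 9+1+1+1+1+1+1+1, 7+7+1+1, 7+5+3+1, 7+5+1+1+1+1, 7+3+3+3, 7+3+3+1+1+1, 7+3+1+1+1+1+1+1, 7+1+1+1+1+1+1+1+1+1, 5+5+5+1, 5+5+3+3, 5+5+3+1+1+1, 5+5+1+1+1+1+1+1, 5+3+3+3+1+1, 5+3+3+1+1+1+1+1, 5+3+1+1+1+1+1+1+1+1, 5+1+1+1+1+1+1+1+1+1+1+1, 3+3+3+3+3+1, 3+3+3+3+1+1+1+1, 3+3+3+1+1+1+1+1+1+1, 3+3+1+1+1+1+1+1+1+1+1+1, … (32 total). There are 32. (Euler: this equals q(16), the number of distinct-part partitions.)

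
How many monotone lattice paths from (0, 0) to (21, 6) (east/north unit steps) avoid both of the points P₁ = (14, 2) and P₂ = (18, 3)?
Number of paths = 241810

Inclusion–exclusion. Total paths: C(27, 21) = 296010. Through P₁: C(16, 14)·C(11, 7) = 39600. Through P₂: C(21, 18)·C(6, 3) = 26600. Since P₁ is strictly southwest of P₂, a monotone path through both must visit P₁ then P₂; paths through both = C(16, 14)·C(5, 4)·C(6, 3) = 12000. Avoid both = 296010 − 39600 − 26600 + 12000 = 241810.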